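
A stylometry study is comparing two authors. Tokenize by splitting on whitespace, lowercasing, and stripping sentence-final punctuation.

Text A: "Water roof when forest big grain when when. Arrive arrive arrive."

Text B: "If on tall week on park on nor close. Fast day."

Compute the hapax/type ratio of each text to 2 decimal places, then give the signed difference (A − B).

-0.18

A: hapax=5, V=7, ratio=0.71
B: hapax=8, V=9, ratio=0.89
Difference = 0.71 − 0.89 = -0.18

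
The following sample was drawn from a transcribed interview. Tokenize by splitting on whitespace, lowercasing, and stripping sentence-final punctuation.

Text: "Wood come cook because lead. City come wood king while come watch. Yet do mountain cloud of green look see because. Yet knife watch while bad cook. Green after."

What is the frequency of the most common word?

Frequencies: come:3, wood:2, cook:2, because:2, while:2, watch:2, yet:2, green:2, lead:1, city:1, king:1, do:1, mountain:1, cloud:1, of:1, look:1, see:1, knife:1, bad:1, after:1
Most common: 'come' with frequency 3.

3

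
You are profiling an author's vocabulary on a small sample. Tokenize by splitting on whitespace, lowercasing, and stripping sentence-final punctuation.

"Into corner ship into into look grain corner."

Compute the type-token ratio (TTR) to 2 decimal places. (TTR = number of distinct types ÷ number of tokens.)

N = 8 tokens, V = 5 types.
TTR = V / N = 5 / 8 = 0.63

0.63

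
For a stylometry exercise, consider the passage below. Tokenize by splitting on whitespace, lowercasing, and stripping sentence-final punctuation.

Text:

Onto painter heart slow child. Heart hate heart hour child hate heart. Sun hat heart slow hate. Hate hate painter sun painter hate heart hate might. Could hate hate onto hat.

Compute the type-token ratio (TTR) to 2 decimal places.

N = 31 tokens, V = 11 types.
TTR = V / N = 11 / 31 = 0.35

0.35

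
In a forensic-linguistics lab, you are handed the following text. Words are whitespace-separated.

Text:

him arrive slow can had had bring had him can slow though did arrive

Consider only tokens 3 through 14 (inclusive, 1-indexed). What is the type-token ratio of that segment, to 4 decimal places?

0.6667

Segment tokens 3–14: slow, can, had, had, bring, had, him, can, slow, though, did, arrive
Segment N = 12, segment V = 8.
TTR = 8 / 12 = 0.6667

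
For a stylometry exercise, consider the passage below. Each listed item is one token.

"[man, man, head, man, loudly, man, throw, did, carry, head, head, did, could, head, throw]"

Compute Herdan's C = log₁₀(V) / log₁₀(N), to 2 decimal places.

0.72

N = 15, V = 7.
log₁₀(V) = 0.845098, log₁₀(N) = 1.176091
C = 0.845098 / 1.176091 = 0.72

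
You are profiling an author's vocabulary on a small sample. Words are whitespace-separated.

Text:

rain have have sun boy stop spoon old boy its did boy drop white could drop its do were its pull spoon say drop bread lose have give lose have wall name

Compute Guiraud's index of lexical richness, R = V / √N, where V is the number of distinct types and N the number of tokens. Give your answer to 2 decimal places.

N = 32, V = 21.
√N = 5.656854
R = 21 / 5.656854 = 3.71

3.71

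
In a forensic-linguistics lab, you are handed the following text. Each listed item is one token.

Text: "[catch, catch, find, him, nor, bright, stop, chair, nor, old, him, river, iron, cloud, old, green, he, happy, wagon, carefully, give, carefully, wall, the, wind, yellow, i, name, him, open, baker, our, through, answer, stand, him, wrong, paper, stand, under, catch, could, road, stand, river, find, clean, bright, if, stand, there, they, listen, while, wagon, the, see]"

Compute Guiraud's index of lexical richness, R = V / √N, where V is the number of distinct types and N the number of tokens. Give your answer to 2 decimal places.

N = 57, V = 41.
√N = 7.549834
R = 41 / 7.549834 = 5.43

5.43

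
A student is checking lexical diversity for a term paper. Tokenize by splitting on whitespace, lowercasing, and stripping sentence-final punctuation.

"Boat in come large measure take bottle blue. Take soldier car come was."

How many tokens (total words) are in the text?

13

Tokens: boat, in, come, large, measure, take, bottle, blue, take, soldier, car, come, was
N = 13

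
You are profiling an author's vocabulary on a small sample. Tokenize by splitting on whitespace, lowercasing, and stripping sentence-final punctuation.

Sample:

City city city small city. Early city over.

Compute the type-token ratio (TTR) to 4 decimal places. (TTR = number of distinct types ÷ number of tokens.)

0.5000

N = 8 tokens, V = 4 types.
TTR = V / N = 4 / 8 = 0.5000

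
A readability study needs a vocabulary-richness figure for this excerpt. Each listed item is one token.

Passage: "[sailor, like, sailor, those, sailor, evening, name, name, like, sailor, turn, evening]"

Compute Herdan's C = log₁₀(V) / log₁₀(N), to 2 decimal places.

0.72

N = 12, V = 6.
log₁₀(V) = 0.778151, log₁₀(N) = 1.079181
C = 0.778151 / 1.079181 = 0.72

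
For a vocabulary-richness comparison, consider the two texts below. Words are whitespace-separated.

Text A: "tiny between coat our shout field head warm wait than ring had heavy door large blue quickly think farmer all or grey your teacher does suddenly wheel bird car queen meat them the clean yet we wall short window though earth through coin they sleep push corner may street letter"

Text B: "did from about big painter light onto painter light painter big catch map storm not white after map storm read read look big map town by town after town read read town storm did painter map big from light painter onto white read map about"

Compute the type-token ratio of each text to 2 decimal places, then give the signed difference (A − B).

TTR(A) = 50/50 = 1.00
TTR(B) = 17/45 = 0.38
Difference = 1.00 − 0.38 = 0.62

0.62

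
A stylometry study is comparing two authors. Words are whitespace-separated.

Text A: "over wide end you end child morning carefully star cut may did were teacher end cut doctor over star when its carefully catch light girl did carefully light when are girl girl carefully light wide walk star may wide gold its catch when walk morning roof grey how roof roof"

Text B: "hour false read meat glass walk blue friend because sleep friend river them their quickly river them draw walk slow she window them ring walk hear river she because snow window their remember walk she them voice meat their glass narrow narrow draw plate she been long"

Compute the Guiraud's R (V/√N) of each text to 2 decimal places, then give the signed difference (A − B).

A: V=25, N=50, R=3.54
B: V=27, N=47, R=3.94
Difference = 3.54 − 3.94 = -0.40

-0.40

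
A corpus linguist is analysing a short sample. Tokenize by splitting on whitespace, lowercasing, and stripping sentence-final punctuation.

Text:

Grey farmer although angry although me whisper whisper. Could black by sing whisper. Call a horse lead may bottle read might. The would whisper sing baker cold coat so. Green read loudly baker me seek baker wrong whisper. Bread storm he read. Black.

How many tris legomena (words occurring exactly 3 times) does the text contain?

Frequencies: whisper:5, read:3, baker:3, although:2, me:2, black:2, sing:2, grey:1, farmer:1, angry:1, could:1, by:1, call:1, a:1, horse:1, lead:1, may:1, bottle:1, might:1, the:1, … (11 more, each freq 1)
Words with frequency 3: baker, read

2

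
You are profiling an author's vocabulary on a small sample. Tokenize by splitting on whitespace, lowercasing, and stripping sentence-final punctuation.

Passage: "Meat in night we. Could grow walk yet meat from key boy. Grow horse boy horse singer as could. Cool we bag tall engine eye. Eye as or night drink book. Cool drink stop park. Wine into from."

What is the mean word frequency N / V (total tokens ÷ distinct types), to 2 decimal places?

1.46

N = 38 tokens, V = 26 types.
Mean frequency = N / V = 38 / 26 = 1.46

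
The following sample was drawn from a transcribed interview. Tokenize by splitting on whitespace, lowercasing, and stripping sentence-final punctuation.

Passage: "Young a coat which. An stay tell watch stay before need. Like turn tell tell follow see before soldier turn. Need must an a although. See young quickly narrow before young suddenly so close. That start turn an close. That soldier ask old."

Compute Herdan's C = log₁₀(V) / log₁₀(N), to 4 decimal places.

N = 43, V = 26.
log₁₀(V) = 1.414973, log₁₀(N) = 1.633468
C = 1.414973 / 1.633468 = 0.8662

0.8662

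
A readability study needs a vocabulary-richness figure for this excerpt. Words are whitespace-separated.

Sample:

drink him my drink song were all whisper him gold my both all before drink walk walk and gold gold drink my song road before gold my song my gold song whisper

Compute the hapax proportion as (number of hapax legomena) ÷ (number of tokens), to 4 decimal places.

Frequencies: my:5, gold:5, drink:4, song:4, him:2, all:2, whisper:2, before:2, walk:2, were:1, both:1, and:1, road:1
Hapax count = 4; token count = 32.
Ratio = 4 / 32 = 0.1250

0.1250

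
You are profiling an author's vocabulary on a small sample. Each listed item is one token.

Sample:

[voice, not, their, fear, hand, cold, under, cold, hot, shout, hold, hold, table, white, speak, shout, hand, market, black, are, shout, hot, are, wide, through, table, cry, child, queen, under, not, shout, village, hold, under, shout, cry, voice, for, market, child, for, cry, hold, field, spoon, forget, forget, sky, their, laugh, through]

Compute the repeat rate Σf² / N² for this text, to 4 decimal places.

0.0451

Frequencies: shout:5, hold:4, under:3, cry:3, voice:2, not:2, their:2, hand:2, cold:2, hot:2, table:2, market:2, are:2, through:2, child:2, for:2, forget:2, fear:1, white:1, speak:1, … (8 more, each freq 1)
Σf² = 122; N² = 2704
Repeat rate = 122 / 2704 = 0.0451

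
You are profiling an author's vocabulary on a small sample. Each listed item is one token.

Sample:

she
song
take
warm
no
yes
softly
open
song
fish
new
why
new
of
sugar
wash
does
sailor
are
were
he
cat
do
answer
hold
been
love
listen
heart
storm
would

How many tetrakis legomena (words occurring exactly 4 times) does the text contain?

Frequencies: song:2, new:2, she:1, take:1, warm:1, no:1, yes:1, softly:1, open:1, fish:1, why:1, of:1, sugar:1, wash:1, does:1, sailor:1, are:1, were:1, he:1, cat:1, … (9 more, each freq 1)
Words with frequency 4: (none)

0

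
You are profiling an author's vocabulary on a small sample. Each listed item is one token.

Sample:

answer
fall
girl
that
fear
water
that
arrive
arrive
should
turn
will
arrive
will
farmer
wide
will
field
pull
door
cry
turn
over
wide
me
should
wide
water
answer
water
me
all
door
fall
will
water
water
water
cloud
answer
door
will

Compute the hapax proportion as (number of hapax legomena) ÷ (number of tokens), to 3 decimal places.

Frequencies: water:6, will:5, answer:3, arrive:3, wide:3, door:3, fall:2, that:2, should:2, turn:2, me:2, girl:1, fear:1, farmer:1, field:1, pull:1, cry:1, over:1, all:1, cloud:1
Hapax count = 9; token count = 42.
Ratio = 9 / 42 = 0.214

0.214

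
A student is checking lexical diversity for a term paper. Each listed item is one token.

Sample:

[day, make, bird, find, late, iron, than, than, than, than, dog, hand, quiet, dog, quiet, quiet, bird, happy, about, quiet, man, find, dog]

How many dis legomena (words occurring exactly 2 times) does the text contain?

2

Frequencies: than:4, quiet:4, dog:3, bird:2, find:2, day:1, make:1, late:1, iron:1, hand:1, happy:1, about:1, man:1
Words with frequency 2: bird, find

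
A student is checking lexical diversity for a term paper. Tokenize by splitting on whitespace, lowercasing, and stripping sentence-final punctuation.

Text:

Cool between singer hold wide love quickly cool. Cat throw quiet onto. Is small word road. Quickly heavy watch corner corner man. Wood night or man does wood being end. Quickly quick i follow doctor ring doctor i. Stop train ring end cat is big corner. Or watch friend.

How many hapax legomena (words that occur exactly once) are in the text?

Frequencies: quickly:3, corner:3, cool:2, cat:2, is:2, watch:2, man:2, wood:2, or:2, end:2, i:2, doctor:2, ring:2, between:1, singer:1, hold:1, wide:1, love:1, throw:1, quiet:1, … (14 more, each freq 1)
Hapax (freq=1): being, between, big, does, follow, friend, heavy, hold, love, night, onto, quick, quiet, road, singer, small, stop, throw, train, wide, word

21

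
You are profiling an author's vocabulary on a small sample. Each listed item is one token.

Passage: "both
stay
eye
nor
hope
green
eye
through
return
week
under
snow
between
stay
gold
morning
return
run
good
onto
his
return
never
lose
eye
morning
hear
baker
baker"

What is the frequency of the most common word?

Frequencies: eye:3, return:3, stay:2, morning:2, baker:2, both:1, nor:1, hope:1, green:1, through:1, week:1, under:1, snow:1, between:1, gold:1, run:1, good:1, onto:1, his:1, never:1, … (2 more, each freq 1)
Most common: 'eye' with frequency 3.

3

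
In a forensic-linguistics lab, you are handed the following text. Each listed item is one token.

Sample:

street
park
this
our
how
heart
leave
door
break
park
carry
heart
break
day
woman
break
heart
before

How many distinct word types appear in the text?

13

Distinct types: {before, break, carry, day, door, heart, how, leave, our, park, street, this, woman}
V = 13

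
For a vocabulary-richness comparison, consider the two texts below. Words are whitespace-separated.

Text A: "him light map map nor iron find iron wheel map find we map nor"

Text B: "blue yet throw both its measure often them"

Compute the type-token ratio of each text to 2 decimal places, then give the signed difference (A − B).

TTR(A) = 8/14 = 0.57
TTR(B) = 8/8 = 1.00
Difference = 0.57 − 1.00 = -0.43

-0.43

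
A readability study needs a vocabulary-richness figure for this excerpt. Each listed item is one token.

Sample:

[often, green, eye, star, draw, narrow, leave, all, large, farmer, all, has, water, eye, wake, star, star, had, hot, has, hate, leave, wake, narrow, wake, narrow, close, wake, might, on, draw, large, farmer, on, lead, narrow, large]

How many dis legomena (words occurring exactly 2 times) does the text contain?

Frequencies: narrow:4, wake:4, star:3, large:3, eye:2, draw:2, leave:2, all:2, farmer:2, has:2, on:2, often:1, green:1, water:1, had:1, hot:1, hate:1, close:1, might:1, lead:1
Words with frequency 2: all, draw, eye, farmer, has, leave, on

7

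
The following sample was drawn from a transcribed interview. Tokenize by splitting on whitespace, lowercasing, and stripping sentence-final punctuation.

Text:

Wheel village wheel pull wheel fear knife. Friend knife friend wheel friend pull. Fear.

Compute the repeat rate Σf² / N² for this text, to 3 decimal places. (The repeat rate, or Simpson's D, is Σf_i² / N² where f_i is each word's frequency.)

Frequencies: wheel:4, friend:3, pull:2, fear:2, knife:2, village:1
Σf² = 38; N² = 196
Repeat rate = 38 / 196 = 0.194

0.194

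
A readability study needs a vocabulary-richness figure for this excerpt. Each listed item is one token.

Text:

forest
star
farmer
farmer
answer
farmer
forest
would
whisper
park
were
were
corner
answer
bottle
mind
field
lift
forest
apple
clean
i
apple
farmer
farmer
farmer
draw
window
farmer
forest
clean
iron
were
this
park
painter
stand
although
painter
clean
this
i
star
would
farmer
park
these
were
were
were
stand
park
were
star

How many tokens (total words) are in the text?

Tokens: forest, star, farmer, farmer, answer, farmer, forest, would, whisper, park, were, were, corner, answer, bottle, mind, field, lift, forest, apple, clean, i, apple, farmer, farmer, farmer, draw, window, farmer, forest, clean, iron, were, this, park, painter, stand, although, painter, clean, this, i, star, would, farmer, park, these, were, were, were, stand, park, were, star
N = 54

54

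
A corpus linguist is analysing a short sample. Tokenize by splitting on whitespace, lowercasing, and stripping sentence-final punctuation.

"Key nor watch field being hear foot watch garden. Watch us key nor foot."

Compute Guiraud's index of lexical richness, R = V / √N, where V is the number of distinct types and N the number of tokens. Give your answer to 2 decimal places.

N = 14, V = 9.
√N = 3.741657
R = 9 / 3.741657 = 2.41

2.41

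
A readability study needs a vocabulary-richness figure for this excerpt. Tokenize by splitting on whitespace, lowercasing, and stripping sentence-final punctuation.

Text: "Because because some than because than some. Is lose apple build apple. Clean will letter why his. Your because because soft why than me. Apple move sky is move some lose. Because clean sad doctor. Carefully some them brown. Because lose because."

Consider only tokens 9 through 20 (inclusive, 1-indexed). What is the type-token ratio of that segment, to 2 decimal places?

Segment tokens 9–20: lose, apple, build, apple, clean, will, letter, why, his, your, because, because
Segment N = 12, segment V = 10.
TTR = 10 / 12 = 0.83

0.83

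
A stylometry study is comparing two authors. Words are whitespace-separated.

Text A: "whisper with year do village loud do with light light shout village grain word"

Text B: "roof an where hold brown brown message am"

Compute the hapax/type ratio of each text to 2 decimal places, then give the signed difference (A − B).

-0.26

A: hapax=6, V=10, ratio=0.60
B: hapax=6, V=7, ratio=0.86
Difference = 0.60 − 0.86 = -0.26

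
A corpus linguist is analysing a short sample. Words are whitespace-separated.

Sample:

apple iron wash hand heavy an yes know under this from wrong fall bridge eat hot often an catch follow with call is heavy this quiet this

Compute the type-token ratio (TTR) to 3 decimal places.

N = 27 tokens, V = 23 types.
TTR = V / N = 23 / 27 = 0.852

0.852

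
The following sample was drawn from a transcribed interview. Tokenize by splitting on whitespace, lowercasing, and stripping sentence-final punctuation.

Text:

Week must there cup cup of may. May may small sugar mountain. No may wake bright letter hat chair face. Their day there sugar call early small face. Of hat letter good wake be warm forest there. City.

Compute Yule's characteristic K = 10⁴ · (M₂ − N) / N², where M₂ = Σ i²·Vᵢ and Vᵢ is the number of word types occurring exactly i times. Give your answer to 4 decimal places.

235.4571

Frequencies: may:4, there:3, cup:2, of:2, small:2, sugar:2, wake:2, letter:2, hat:2, face:2, week:1, must:1, mountain:1, no:1, bright:1, chair:1, their:1, day:1, call:1, early:1, … (5 more, each freq 1)
N = 38. Frequency spectrum: V_1=15, V_2=8, V_3=1, V_4=1
M₂ = 1²·15 + 2²·8 + 3²·1 + 4²·1 = 72
K = 10000 × (72 − 38) / 38² = 235.4571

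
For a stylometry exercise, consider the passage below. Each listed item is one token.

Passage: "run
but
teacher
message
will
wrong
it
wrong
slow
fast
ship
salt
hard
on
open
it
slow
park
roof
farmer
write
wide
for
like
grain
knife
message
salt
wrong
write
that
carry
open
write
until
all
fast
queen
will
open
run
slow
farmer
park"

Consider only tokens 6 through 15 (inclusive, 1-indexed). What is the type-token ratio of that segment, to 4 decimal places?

0.9000

Segment tokens 6–15: wrong, it, wrong, slow, fast, ship, salt, hard, on, open
Segment N = 10, segment V = 9.
TTR = 9 / 10 = 0.9000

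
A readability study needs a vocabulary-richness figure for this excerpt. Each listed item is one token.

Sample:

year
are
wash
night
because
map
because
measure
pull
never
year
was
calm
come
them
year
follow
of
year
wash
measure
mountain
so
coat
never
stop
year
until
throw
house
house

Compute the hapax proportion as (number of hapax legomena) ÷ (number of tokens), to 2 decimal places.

Frequencies: year:5, wash:2, because:2, measure:2, never:2, house:2, are:1, night:1, map:1, pull:1, was:1, calm:1, come:1, them:1, follow:1, of:1, mountain:1, so:1, coat:1, stop:1, … (2 more, each freq 1)
Hapax count = 16; token count = 31.
Ratio = 16 / 31 = 0.52

0.52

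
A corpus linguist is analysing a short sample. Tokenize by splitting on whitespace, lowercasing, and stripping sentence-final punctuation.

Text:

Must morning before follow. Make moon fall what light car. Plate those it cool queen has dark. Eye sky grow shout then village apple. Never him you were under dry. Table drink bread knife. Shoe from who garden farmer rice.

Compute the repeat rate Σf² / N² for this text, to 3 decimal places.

Frequencies: must:1, morning:1, before:1, follow:1, make:1, moon:1, fall:1, what:1, light:1, car:1, plate:1, those:1, it:1, cool:1, queen:1, has:1, dark:1, eye:1, sky:1, grow:1, … (20 more, each freq 1)
Σf² = 40; N² = 1600
Repeat rate = 40 / 1600 = 0.025

0.025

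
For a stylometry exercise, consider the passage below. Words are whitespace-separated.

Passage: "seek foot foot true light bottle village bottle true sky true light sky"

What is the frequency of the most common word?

Frequencies: true:3, foot:2, light:2, bottle:2, sky:2, seek:1, village:1
Most common: 'true' with frequency 3.

3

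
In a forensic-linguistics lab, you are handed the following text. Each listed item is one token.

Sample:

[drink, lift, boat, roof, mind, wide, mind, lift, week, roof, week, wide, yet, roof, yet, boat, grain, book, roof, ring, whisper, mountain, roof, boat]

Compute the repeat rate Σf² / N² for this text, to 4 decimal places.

Frequencies: roof:5, boat:3, lift:2, mind:2, wide:2, week:2, yet:2, drink:1, grain:1, book:1, ring:1, whisper:1, mountain:1
Σf² = 60; N² = 576
Repeat rate = 60 / 576 = 0.1042

0.1042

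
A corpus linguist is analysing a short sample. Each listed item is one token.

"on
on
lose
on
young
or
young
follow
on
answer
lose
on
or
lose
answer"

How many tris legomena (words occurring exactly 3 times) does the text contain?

1

Frequencies: on:5, lose:3, young:2, or:2, answer:2, follow:1
Words with frequency 3: lose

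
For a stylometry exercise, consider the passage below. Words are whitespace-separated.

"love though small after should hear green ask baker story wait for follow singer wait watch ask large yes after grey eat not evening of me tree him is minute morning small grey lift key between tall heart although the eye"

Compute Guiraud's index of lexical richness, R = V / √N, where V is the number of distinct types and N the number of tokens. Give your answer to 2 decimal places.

N = 41, V = 36.
√N = 6.403124
R = 36 / 6.403124 = 5.62

5.62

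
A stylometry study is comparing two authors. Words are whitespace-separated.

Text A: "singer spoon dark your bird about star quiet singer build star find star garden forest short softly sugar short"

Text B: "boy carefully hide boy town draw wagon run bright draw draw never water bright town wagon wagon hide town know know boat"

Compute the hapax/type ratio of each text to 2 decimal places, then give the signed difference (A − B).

0.38

A: hapax=12, V=15, ratio=0.80
B: hapax=5, V=12, ratio=0.42
Difference = 0.80 − 0.42 = 0.38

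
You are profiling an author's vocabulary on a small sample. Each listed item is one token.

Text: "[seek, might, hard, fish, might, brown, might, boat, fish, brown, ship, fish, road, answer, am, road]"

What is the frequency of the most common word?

3

Frequencies: might:3, fish:3, brown:2, road:2, seek:1, hard:1, boat:1, ship:1, answer:1, am:1
Most common: 'might' with frequency 3.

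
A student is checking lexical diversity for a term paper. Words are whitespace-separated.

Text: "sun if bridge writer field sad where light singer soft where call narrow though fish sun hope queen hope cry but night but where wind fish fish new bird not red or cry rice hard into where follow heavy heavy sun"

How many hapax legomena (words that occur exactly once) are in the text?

23

Frequencies: where:4, sun:3, fish:3, hope:2, cry:2, but:2, heavy:2, if:1, bridge:1, writer:1, field:1, sad:1, light:1, singer:1, soft:1, call:1, narrow:1, though:1, queen:1, night:1, … (10 more, each freq 1)
Hapax (freq=1): bird, bridge, call, field, follow, hard, if, into, light, narrow, new, night, not, or, queen, red, rice, sad, singer, soft, though, wind, writer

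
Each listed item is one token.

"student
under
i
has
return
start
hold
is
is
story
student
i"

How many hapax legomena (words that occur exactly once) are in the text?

6

Frequencies: student:2, i:2, is:2, under:1, has:1, return:1, start:1, hold:1, story:1
Hapax (freq=1): has, hold, return, start, story, under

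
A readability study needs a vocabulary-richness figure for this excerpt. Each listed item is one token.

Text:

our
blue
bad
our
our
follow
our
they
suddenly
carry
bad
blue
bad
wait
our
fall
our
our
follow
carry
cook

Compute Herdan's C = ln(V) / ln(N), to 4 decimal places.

N = 21, V = 10.
ln(V) = 2.302585, ln(N) = 3.044522
C = 2.302585 / 3.044522 = 0.7563

0.7563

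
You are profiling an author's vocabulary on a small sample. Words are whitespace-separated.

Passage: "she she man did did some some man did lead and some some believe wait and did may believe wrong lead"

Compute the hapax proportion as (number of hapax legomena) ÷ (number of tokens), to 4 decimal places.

0.1429

Frequencies: did:4, some:4, she:2, man:2, lead:2, and:2, believe:2, wait:1, may:1, wrong:1
Hapax count = 3; token count = 21.
Ratio = 3 / 21 = 0.1429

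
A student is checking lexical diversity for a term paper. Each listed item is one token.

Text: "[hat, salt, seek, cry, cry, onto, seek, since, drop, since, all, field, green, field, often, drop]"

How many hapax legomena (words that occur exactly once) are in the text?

6

Frequencies: seek:2, cry:2, since:2, drop:2, field:2, hat:1, salt:1, onto:1, all:1, green:1, often:1
Hapax (freq=1): all, green, hat, often, onto, salt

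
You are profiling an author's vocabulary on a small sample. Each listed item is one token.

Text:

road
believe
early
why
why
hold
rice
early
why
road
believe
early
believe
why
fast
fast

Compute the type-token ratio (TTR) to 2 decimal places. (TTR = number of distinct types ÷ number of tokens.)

0.44

N = 16 tokens, V = 7 types.
TTR = V / N = 7 / 16 = 0.44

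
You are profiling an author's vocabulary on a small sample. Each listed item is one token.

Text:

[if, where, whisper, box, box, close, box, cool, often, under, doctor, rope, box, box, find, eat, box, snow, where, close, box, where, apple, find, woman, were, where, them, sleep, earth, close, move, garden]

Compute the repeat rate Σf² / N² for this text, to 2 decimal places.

Frequencies: box:7, where:4, close:3, find:2, if:1, whisper:1, cool:1, often:1, under:1, doctor:1, rope:1, eat:1, snow:1, apple:1, woman:1, were:1, them:1, sleep:1, earth:1, move:1, … (1 more, each freq 1)
Σf² = 95; N² = 1089
Repeat rate = 95 / 1089 = 0.09

0.09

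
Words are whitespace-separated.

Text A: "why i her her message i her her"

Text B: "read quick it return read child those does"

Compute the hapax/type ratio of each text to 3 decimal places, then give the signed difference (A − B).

-0.357

A: hapax=2, V=4, ratio=0.500
B: hapax=6, V=7, ratio=0.857
Difference = 0.500 − 0.857 = -0.357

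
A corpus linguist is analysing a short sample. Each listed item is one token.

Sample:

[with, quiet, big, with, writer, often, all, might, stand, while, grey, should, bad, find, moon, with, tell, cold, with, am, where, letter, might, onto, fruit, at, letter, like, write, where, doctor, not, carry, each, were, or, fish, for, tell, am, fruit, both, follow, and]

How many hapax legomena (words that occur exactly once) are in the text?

28

Frequencies: with:4, might:2, tell:2, am:2, where:2, letter:2, fruit:2, quiet:1, big:1, writer:1, often:1, all:1, stand:1, while:1, grey:1, should:1, bad:1, find:1, moon:1, cold:1, … (15 more, each freq 1)
Hapax (freq=1): all, and, at, bad, big, both, carry, cold, doctor, each, find, fish, follow, for, grey, like, moon, not, often, onto, or, quiet, should, stand, were, while, write, writer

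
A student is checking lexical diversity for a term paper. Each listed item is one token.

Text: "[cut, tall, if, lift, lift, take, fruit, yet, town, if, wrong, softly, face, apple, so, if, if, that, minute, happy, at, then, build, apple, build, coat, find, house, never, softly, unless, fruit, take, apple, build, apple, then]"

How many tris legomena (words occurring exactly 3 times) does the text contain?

Frequencies: if:4, apple:4, build:3, lift:2, take:2, fruit:2, softly:2, then:2, cut:1, tall:1, yet:1, town:1, wrong:1, face:1, so:1, that:1, minute:1, happy:1, at:1, coat:1, … (4 more, each freq 1)
Words with frequency 3: build

1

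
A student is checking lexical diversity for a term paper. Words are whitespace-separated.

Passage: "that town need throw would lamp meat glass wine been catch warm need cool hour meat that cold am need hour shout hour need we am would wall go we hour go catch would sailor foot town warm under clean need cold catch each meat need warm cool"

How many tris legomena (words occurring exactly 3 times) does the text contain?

Frequencies: need:6, hour:4, would:3, meat:3, catch:3, warm:3, that:2, town:2, cool:2, cold:2, am:2, we:2, go:2, throw:1, lamp:1, glass:1, wine:1, been:1, shout:1, wall:1, … (5 more, each freq 1)
Words with frequency 3: catch, meat, warm, would

4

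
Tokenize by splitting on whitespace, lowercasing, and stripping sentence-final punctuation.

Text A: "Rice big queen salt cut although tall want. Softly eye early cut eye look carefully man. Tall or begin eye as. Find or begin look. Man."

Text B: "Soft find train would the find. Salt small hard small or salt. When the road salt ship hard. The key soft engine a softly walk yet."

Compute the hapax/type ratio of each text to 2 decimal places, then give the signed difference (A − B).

-0.06

A: hapax=11, V=18, ratio=0.61
B: hapax=12, V=18, ratio=0.67
Difference = 0.61 − 0.67 = -0.06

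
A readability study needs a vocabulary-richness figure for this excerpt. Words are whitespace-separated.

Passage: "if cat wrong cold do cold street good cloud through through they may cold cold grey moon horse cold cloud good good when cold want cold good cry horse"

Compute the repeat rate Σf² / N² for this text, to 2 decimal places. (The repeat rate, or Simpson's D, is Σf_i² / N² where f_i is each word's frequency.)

Frequencies: cold:7, good:4, cloud:2, through:2, horse:2, if:1, cat:1, wrong:1, do:1, street:1, they:1, may:1, grey:1, moon:1, when:1, want:1, cry:1
Σf² = 89; N² = 841
Repeat rate = 89 / 841 = 0.11

0.11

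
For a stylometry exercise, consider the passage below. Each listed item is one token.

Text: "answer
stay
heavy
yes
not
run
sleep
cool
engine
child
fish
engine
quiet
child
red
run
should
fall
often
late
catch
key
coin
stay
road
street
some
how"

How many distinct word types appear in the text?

24

Distinct types: {answer, catch, child, coin, cool, engine, fall, fish, heavy, how, key, late, not, often, quiet, red, road, run, should, sleep, some, stay, street, yes}
V = 24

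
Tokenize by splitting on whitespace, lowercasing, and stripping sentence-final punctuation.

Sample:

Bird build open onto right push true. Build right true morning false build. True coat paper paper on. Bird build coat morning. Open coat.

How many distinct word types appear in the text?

Distinct types: {bird, build, coat, false, morning, on, onto, open, paper, push, right, true}
V = 12

12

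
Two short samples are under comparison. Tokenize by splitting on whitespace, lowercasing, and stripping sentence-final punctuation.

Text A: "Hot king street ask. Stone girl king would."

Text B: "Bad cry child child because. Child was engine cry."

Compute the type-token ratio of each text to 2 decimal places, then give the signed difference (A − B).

0.21

TTR(A) = 7/8 = 0.88
TTR(B) = 6/9 = 0.67
Difference = 0.88 − 0.67 = 0.21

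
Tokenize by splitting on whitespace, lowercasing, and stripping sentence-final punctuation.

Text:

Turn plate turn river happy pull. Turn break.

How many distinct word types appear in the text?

6

Distinct types: {break, happy, plate, pull, river, turn}
V = 6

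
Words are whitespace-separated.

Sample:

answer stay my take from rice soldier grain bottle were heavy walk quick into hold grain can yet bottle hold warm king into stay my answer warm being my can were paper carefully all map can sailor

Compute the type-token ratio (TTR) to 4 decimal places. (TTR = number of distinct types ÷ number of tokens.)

N = 37 tokens, V = 25 types.
TTR = V / N = 25 / 37 = 0.6757

0.6757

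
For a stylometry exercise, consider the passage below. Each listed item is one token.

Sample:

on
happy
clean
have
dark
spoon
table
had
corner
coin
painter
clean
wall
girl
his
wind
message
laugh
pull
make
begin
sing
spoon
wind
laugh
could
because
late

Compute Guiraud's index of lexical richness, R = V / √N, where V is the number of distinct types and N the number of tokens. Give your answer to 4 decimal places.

N = 28, V = 24.
√N = 5.291503
R = 24 / 5.291503 = 4.5356

4.5356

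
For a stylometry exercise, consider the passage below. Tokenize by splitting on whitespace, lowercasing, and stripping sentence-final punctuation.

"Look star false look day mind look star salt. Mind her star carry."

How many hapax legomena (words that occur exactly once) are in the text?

5

Frequencies: look:3, star:3, mind:2, false:1, day:1, salt:1, her:1, carry:1
Hapax (freq=1): carry, day, false, her, salt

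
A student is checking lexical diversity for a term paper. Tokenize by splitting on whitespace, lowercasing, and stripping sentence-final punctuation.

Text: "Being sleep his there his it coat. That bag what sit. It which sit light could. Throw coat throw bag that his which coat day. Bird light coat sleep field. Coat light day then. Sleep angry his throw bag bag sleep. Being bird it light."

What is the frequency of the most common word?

5

Frequencies: coat:5, sleep:4, his:4, bag:4, light:4, it:3, throw:3, being:2, that:2, sit:2, which:2, day:2, bird:2, there:1, what:1, could:1, field:1, then:1, angry:1
Most common: 'coat' with frequency 5.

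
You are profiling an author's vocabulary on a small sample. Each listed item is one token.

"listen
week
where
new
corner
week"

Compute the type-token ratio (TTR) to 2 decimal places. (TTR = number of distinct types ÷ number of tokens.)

N = 6 tokens, V = 5 types.
TTR = V / N = 5 / 6 = 0.83

0.83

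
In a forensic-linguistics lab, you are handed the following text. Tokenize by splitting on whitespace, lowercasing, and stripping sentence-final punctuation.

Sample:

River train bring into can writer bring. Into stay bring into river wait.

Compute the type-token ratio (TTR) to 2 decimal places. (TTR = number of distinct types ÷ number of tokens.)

N = 13 tokens, V = 8 types.
TTR = V / N = 8 / 13 = 0.62

0.62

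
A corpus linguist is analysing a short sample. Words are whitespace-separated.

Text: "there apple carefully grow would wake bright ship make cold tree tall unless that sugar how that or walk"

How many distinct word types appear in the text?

18

Distinct types: {apple, bright, carefully, cold, grow, how, make, or, ship, sugar, tall, that, there, tree, unless, wake, walk, would}
V = 18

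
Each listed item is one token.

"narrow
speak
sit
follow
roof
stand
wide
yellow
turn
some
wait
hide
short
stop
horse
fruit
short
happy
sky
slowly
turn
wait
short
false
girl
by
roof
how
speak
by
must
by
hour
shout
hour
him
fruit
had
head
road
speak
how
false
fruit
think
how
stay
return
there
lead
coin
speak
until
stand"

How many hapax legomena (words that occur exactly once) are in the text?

Frequencies: speak:4, short:3, fruit:3, by:3, how:3, roof:2, stand:2, turn:2, wait:2, false:2, hour:2, narrow:1, sit:1, follow:1, wide:1, yellow:1, some:1, hide:1, stop:1, horse:1, … (17 more, each freq 1)
Hapax (freq=1): coin, follow, girl, had, happy, head, hide, him, horse, lead, must, narrow, return, road, shout, sit, sky, slowly, some, stay, stop, there, think, until, wide, yellow

26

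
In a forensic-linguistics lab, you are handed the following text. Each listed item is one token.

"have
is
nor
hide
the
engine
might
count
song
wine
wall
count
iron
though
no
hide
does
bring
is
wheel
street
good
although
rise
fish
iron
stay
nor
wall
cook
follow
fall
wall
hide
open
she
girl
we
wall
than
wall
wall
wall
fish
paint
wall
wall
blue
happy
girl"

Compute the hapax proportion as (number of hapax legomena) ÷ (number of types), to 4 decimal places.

0.7647

Frequencies: wall:9, hide:3, is:2, nor:2, count:2, iron:2, fish:2, girl:2, have:1, the:1, engine:1, might:1, song:1, wine:1, though:1, no:1, does:1, bring:1, wheel:1, street:1, … (14 more, each freq 1)
Hapax count = 26; type count = 34.
Ratio = 26 / 34 = 0.7647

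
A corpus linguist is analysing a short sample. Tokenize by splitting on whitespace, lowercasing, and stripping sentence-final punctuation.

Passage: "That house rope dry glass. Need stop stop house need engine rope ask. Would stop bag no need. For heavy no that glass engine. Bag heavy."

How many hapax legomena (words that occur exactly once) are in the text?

4

Frequencies: need:3, stop:3, that:2, house:2, rope:2, glass:2, engine:2, bag:2, no:2, heavy:2, dry:1, ask:1, would:1, for:1
Hapax (freq=1): ask, dry, for, would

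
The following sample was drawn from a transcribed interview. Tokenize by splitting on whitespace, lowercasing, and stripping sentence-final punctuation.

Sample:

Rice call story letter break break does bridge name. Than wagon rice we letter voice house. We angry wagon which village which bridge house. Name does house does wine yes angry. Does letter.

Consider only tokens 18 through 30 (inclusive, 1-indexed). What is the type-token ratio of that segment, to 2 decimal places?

0.77

Segment tokens 18–30: angry, wagon, which, village, which, bridge, house, name, does, house, does, wine, yes
Segment N = 13, segment V = 10.
TTR = 10 / 13 = 0.77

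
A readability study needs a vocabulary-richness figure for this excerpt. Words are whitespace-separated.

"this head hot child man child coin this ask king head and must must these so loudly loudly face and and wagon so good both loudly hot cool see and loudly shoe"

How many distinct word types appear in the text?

Distinct types: {and, ask, both, child, coin, cool, face, good, head, hot, king, loudly, man, must, see, shoe, so, these, this, wagon}
V = 20

20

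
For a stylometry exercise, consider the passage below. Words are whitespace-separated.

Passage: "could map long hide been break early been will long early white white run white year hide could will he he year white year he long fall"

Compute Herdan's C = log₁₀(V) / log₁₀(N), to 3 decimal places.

0.778

N = 27, V = 13.
log₁₀(V) = 1.113943, log₁₀(N) = 1.431364
C = 1.113943 / 1.431364 = 0.778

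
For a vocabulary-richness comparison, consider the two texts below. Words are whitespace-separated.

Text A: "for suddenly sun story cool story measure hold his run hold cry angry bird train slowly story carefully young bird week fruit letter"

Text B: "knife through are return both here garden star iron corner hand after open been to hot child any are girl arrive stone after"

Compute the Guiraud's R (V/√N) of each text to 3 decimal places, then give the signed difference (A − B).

A: V=19, N=23, R=3.962
B: V=21, N=23, R=4.379
Difference = 3.962 − 4.379 = -0.417

-0.417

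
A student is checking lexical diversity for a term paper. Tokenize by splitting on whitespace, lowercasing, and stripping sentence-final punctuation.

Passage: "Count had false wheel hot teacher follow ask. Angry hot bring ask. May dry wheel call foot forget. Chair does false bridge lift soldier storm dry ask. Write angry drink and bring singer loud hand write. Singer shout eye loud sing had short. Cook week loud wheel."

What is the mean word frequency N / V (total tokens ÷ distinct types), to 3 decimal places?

N = 47 tokens, V = 33 types.
Mean frequency = N / V = 47 / 33 = 1.424

1.424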